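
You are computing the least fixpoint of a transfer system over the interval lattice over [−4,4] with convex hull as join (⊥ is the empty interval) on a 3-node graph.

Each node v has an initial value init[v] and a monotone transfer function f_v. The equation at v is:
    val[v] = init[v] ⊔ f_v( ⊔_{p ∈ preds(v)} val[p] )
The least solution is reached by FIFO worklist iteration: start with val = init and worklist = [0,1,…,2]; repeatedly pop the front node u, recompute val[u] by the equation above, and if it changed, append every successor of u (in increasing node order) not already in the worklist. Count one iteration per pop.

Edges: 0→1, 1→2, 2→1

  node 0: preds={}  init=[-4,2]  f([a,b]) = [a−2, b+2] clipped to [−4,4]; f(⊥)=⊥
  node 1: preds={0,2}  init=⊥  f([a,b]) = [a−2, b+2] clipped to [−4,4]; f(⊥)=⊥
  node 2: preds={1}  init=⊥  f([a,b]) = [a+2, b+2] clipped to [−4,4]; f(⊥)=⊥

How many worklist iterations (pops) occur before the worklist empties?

4

Trace (4 dequeues):
  [1] u=0 | in ⊥ | out [-4,2] | ==
  [2] u=1 | in [-4,2] | out [-4,4] | prev ⊥ | push {}
  [3] u=2 | in [-4,4] | out [-2,4] | prev ⊥ | push {1}
  [4] u=1 | in [-4,4] | out [-4,4] | ==

Converged values:
  [0] [-4,2]
  [1] [-4,4]
  [2] [-2,4]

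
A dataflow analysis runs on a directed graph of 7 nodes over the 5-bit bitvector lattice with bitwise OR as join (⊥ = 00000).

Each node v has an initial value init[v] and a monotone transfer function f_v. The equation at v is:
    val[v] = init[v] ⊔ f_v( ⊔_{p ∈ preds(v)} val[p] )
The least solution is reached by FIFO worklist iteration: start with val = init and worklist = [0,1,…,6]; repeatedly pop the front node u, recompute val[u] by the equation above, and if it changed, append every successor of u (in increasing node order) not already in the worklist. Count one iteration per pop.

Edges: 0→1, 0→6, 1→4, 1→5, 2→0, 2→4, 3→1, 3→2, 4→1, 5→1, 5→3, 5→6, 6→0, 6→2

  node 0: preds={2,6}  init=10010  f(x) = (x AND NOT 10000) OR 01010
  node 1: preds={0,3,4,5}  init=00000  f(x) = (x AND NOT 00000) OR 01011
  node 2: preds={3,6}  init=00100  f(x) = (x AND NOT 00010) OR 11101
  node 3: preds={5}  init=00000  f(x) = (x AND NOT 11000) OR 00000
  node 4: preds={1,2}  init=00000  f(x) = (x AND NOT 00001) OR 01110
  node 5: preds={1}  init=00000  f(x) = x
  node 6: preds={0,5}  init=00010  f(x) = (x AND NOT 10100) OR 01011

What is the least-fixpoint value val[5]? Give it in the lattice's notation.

Iteration log — 13 steps:
  step 1. node 0  ⊔preds=00110  new=11110  old=10010  +wl: 
  step 2. node 1  ⊔preds=11110  new=11111  old=00000  +wl: 
  step 3. node 2  ⊔preds=00010  new=11101  old=00100  +wl: 0
  step 4. node 3  ⊔preds=00000  new=00000  stable
  step 5. node 4  ⊔preds=11111  new=11110  old=00000  +wl: 1
  step 6. node 5  ⊔preds=11111  new=11111  old=00000  +wl: 3
  step 7. node 6  ⊔preds=11111  new=01011  old=00010  +wl: 2
  step 8. node 0  ⊔preds=11111  new=11111  old=11110  +wl: 6
  step 9. node 1  ⊔preds=11111  new=11111  stable
  step 10. node 3  ⊔preds=11111  new=00111  old=00000  +wl: 1
  step 11. node 2  ⊔preds=01111  new=11101  stable
  step 12. node 6  ⊔preds=11111  new=01011  stable
  step 13. node 1  ⊔preds=11111  new=11111  stable

Least fixpoint reached:
  node 0: 11111
  node 1: 11111
  node 2: 11101
  node 3: 00111
  node 4: 11110
  node 5: 11111
  node 6: 01011

11111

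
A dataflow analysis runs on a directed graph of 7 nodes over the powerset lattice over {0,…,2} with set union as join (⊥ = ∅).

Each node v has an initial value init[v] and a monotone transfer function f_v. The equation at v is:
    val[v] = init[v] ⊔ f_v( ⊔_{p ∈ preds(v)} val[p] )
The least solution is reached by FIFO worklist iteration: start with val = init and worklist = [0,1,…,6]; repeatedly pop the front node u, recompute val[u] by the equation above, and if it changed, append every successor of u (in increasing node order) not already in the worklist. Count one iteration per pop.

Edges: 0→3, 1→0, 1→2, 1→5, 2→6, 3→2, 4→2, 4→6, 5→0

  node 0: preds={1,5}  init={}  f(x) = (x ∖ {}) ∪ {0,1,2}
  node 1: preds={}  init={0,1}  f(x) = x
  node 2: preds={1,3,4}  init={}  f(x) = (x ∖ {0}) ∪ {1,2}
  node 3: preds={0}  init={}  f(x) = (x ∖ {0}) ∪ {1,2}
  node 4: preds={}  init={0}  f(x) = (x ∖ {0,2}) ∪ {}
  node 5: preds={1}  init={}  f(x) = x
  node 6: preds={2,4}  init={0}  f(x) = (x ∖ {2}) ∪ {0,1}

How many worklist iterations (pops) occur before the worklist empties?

9

Worklist (9 pops):
  #1 pop 0: in={0,1} → {0,1,2} (was {}); enqueue []
  #2 pop 1: in={} → {0,1} (no change)
  #3 pop 2: in={0,1} → {1,2} (was {}); enqueue []
  #4 pop 3: in={0,1,2} → {1,2} (was {}); enqueue [2]
  #5 pop 4: in={} → {0} (no change)
  #6 pop 5: in={0,1} → {0,1} (was {}); enqueue [0]
  #7 pop 6: in={0,1,2} → {0,1} (was {0}); enqueue []
  #8 pop 2: in={0,1,2} → {1,2} (no change)
  #9 pop 0: in={0,1} → {0,1,2} (no change)

Fixpoint:
  val[0] = {0,1,2}
  val[1] = {0,1}
  val[2] = {1,2}
  val[3] = {1,2}
  val[4] = {0}
  val[5] = {0,1}
  val[6] = {0,1}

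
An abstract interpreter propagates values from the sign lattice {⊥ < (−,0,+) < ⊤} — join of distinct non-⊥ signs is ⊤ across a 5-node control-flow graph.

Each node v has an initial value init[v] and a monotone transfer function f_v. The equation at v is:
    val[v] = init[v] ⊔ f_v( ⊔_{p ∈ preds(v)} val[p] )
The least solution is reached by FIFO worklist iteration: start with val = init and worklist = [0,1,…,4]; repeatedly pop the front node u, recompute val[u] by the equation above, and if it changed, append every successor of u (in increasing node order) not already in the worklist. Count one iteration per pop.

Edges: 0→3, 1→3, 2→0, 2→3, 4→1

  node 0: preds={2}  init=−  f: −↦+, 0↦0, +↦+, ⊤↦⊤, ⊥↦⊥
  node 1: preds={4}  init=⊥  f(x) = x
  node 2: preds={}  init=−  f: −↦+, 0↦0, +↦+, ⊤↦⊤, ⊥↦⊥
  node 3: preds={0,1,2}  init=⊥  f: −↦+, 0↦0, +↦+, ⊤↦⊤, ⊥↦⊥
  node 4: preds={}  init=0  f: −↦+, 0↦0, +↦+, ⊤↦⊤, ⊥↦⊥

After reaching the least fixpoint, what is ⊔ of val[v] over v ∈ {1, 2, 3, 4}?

⊤

Worklist (5 pops):
  #1 pop 0: in=− → ⊤ (was −); enqueue []
  #2 pop 1: in=0 → 0 (was ⊥); enqueue []
  #3 pop 2: in=⊥ → − (no change)
  #4 pop 3: in=⊤ → ⊤ (was ⊥); enqueue []
  #5 pop 4: in=⊥ → 0 (no change)

Fixpoint:
  val[0] = ⊤
  val[1] = 0
  val[2] = −
  val[3] = ⊤
  val[4] = 0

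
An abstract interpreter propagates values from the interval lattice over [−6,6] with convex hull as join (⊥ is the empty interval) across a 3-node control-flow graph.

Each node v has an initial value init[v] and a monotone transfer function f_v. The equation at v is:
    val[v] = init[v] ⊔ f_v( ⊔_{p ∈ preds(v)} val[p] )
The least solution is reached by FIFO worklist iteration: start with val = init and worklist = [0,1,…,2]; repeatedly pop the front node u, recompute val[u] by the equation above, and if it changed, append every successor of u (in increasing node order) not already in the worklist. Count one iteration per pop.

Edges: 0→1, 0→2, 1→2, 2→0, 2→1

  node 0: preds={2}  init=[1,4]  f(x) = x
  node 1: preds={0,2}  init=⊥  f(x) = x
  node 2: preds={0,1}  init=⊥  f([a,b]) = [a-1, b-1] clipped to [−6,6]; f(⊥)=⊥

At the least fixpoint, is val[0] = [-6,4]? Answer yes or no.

yes

Worklist (24 pops):
  #1 pop 0: in=⊥ → [1,4] (no change)
  #2 pop 1: in=[1,4] → [1,4] (was ⊥); enqueue []
  #3 pop 2: in=[1,4] → [0,3] (was ⊥); enqueue [0,1]
  #4 pop 0: in=[0,3] → [0,4] (was [1,4]); enqueue [2]
  #5 pop 1: in=[0,4] → [0,4] (was [1,4]); enqueue []
  #6 pop 2: in=[0,4] → [-1,3] (was [0,3]); enqueue [0,1]
  #7 pop 0: in=[-1,3] → [-1,4] (was [0,4]); enqueue [2]
  #8 pop 1: in=[-1,4] → [-1,4] (was [0,4]); enqueue []
  #9 pop 2: in=[-1,4] → [-2,3] (was [-1,3]); enqueue [0,1]
  #10 pop 0: in=[-2,3] → [-2,4] (was [-1,4]); enqueue [2]
  #11 pop 1: in=[-2,4] → [-2,4] (was [-1,4]); enqueue []
  #12 pop 2: in=[-2,4] → [-3,3] (was [-2,3]); enqueue [0,1]
  #13 pop 0: in=[-3,3] → [-3,4] (was [-2,4]); enqueue [2]
  #14 pop 1: in=[-3,4] → [-3,4] (was [-2,4]); enqueue []
  #15 pop 2: in=[-3,4] → [-4,3] (was [-3,3]); enqueue [0,1]
  #16 pop 0: in=[-4,3] → [-4,4] (was [-3,4]); enqueue [2]
  #17 pop 1: in=[-4,4] → [-4,4] (was [-3,4]); enqueue []
  #18 pop 2: in=[-4,4] → [-5,3] (was [-4,3]); enqueue [0,1]
  #19 pop 0: in=[-5,3] → [-5,4] (was [-4,4]); enqueue [2]
  #20 pop 1: in=[-5,4] → [-5,4] (was [-4,4]); enqueue []
  #21 pop 2: in=[-5,4] → [-6,3] (was [-5,3]); enqueue [0,1]
  #22 pop 0: in=[-6,3] → [-6,4] (was [-5,4]); enqueue [2]
  #23 pop 1: in=[-6,4] → [-6,4] (was [-5,4]); enqueue []
  #24 pop 2: in=[-6,4] → [-6,3] (no change)

Fixpoint:
  val[0] = [-6,4]
  val[1] = [-6,4]
  val[2] = [-6,3]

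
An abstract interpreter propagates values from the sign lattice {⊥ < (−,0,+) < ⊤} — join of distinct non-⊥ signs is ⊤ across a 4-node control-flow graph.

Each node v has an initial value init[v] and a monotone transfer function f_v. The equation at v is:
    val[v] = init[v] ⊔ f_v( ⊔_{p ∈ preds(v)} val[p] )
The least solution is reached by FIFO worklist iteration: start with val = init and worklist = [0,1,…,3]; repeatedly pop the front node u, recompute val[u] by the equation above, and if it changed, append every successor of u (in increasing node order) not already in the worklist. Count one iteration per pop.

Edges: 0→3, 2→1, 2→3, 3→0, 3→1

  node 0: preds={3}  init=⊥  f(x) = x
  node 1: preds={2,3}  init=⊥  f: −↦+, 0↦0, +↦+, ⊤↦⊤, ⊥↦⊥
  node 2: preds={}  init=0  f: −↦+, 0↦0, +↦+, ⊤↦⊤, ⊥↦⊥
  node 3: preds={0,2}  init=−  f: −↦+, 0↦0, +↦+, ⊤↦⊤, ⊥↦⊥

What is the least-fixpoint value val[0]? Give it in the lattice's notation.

Iteration log — 7 steps:
  step 1. node 0  ⊔preds=−  new=−  old=⊥  +wl: 
  step 2. node 1  ⊔preds=⊤  new=⊤  old=⊥  +wl: 
  step 3. node 2  ⊔preds=⊥  new=0  stable
  step 4. node 3  ⊔preds=⊤  new=⊤  old=−  +wl: 0,1
  step 5. node 0  ⊔preds=⊤  new=⊤  old=−  +wl: 3
  step 6. node 1  ⊔preds=⊤  new=⊤  stable
  step 7. node 3  ⊔preds=⊤  new=⊤  stable

Least fixpoint reached:
  node 0: ⊤
  node 1: ⊤
  node 2: 0
  node 3: ⊤

⊤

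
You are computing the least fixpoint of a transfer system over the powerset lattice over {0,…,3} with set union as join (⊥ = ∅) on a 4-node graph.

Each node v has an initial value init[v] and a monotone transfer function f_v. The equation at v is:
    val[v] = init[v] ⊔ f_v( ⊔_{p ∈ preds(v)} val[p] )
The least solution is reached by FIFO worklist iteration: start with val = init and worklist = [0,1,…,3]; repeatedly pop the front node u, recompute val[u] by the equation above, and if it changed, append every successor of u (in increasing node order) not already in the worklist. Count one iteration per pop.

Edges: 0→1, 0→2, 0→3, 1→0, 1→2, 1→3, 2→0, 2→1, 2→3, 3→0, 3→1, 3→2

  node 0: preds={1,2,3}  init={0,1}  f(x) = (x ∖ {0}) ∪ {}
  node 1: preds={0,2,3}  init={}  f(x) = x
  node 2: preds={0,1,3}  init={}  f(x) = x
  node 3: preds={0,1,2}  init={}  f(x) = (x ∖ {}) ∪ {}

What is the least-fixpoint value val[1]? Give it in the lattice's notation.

Worklist (7 pops):
  #1 pop 0: in={} → {0,1} (no change)
  #2 pop 1: in={0,1} → {0,1} (was {}); enqueue [0]
  #3 pop 2: in={0,1} → {0,1} (was {}); enqueue [1]
  #4 pop 3: in={0,1} → {0,1} (was {}); enqueue [2]
  #5 pop 0: in={0,1} → {0,1} (no change)
  #6 pop 1: in={0,1} → {0,1} (no change)
  #7 pop 2: in={0,1} → {0,1} (no change)

Fixpoint:
  val[0] = {0,1}
  val[1] = {0,1}
  val[2] = {0,1}
  val[3] = {0,1}

{0,1}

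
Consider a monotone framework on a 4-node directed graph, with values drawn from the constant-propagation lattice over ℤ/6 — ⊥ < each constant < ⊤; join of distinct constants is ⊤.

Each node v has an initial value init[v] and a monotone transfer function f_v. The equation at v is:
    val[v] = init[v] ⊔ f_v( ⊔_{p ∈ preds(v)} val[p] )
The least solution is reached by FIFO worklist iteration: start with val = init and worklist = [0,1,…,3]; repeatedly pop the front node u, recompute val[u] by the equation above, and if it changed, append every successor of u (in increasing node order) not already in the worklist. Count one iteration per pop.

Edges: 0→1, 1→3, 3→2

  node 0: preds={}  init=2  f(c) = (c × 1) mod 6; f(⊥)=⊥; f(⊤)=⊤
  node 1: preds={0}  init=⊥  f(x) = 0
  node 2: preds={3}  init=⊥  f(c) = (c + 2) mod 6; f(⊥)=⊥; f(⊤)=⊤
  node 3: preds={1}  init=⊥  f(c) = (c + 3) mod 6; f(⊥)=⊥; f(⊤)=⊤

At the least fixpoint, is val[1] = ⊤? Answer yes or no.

no

Trace (5 dequeues):
  [1] u=0 | in ⊥ | out 2 | ==
  [2] u=1 | in 2 | out 0 | prev ⊥ | push {}
  [3] u=2 | in ⊥ | out ⊥ | ==
  [4] u=3 | in 0 | out 3 | prev ⊥ | push {2}
  [5] u=2 | in 3 | out 5 | prev ⊥ | push {}

Converged values:
  [0] 2
  [1] 0
  [2] 5
  [3] 3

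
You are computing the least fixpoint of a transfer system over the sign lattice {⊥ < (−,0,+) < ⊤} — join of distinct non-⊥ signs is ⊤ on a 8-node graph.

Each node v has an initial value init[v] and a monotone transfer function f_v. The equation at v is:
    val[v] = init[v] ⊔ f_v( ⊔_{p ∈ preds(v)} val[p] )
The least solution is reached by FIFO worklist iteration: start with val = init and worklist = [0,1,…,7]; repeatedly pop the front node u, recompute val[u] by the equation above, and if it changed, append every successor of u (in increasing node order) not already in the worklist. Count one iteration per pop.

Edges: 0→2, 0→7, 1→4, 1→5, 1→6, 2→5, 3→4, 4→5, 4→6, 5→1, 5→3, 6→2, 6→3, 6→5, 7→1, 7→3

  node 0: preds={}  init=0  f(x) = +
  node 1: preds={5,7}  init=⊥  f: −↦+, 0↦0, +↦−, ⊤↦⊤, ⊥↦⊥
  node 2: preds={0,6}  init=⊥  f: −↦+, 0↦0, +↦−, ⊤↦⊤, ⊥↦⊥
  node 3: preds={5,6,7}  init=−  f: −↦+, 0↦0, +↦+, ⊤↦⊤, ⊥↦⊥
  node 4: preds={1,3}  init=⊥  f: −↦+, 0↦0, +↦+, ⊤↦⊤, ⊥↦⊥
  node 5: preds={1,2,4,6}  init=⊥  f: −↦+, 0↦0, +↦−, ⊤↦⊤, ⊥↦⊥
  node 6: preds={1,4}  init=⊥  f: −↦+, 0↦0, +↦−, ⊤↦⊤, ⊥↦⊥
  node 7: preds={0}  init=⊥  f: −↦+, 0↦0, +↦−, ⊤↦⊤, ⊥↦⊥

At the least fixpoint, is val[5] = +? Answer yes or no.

no

Worklist (17 pops):
  #1 pop 0: in=⊥ → ⊤ (was 0); enqueue []
  #2 pop 1: in=⊥ → ⊥ (no change)
  #3 pop 2: in=⊤ → ⊤ (was ⊥); enqueue []
  #4 pop 3: in=⊥ → − (no change)
  #5 pop 4: in=− → + (was ⊥); enqueue []
  #6 pop 5: in=⊤ → ⊤ (was ⊥); enqueue [1,3]
  #7 pop 6: in=+ → − (was ⊥); enqueue [2,5]
  #8 pop 7: in=⊤ → ⊤ (was ⊥); enqueue []
  #9 pop 1: in=⊤ → ⊤ (was ⊥); enqueue [4,6]
  #10 pop 3: in=⊤ → ⊤ (was −); enqueue []
  #11 pop 2: in=⊤ → ⊤ (no change)
  #12 pop 5: in=⊤ → ⊤ (no change)
  #13 pop 4: in=⊤ → ⊤ (was +); enqueue [5]
  #14 pop 6: in=⊤ → ⊤ (was −); enqueue [2,3]
  #15 pop 5: in=⊤ → ⊤ (no change)
  #16 pop 2: in=⊤ → ⊤ (no change)
  #17 pop 3: in=⊤ → ⊤ (no change)

Fixpoint:
  val[0] = ⊤
  val[1] = ⊤
  val[2] = ⊤
  val[3] = ⊤
  val[4] = ⊤
  val[5] = ⊤
  val[6] = ⊤
  val[7] = ⊤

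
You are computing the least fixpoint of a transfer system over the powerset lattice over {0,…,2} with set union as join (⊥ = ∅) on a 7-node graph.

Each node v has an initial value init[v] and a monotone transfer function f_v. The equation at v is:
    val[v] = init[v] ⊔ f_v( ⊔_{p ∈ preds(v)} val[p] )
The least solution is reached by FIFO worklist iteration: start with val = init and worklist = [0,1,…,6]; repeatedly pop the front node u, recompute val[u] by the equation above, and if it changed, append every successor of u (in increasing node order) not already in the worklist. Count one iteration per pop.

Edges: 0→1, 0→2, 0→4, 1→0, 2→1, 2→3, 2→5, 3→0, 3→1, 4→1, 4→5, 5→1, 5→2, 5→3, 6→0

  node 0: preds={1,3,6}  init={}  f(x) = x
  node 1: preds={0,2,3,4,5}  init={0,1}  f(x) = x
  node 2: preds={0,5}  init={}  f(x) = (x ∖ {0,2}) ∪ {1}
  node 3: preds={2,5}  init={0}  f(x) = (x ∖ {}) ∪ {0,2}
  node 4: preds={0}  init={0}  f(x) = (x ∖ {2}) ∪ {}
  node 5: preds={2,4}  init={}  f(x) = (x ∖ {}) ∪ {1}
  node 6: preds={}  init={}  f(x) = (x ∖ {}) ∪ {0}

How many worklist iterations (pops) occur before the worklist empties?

13

Worklist (13 pops):
  #1 pop 0: in={0,1} → {0,1} (was {}); enqueue []
  #2 pop 1: in={0,1} → {0,1} (no change)
  #3 pop 2: in={0,1} → {1} (was {}); enqueue [1]
  #4 pop 3: in={1} → {0,1,2} (was {0}); enqueue [0]
  #5 pop 4: in={0,1} → {0,1} (was {0}); enqueue []
  #6 pop 5: in={0,1} → {0,1} (was {}); enqueue [2,3]
  #7 pop 6: in={} → {0} (was {}); enqueue []
  #8 pop 1: in={0,1,2} → {0,1,2} (was {0,1}); enqueue []
  #9 pop 0: in={0,1,2} → {0,1,2} (was {0,1}); enqueue [1,4]
  #10 pop 2: in={0,1,2} → {1} (no change)
  #11 pop 3: in={0,1} → {0,1,2} (no change)
  #12 pop 1: in={0,1,2} → {0,1,2} (no change)
  #13 pop 4: in={0,1,2} → {0,1} (no change)

Fixpoint:
  val[0] = {0,1,2}
  val[1] = {0,1,2}
  val[2] = {1}
  val[3] = {0,1,2}
  val[4] = {0,1}
  val[5] = {0,1}
  val[6] = {0}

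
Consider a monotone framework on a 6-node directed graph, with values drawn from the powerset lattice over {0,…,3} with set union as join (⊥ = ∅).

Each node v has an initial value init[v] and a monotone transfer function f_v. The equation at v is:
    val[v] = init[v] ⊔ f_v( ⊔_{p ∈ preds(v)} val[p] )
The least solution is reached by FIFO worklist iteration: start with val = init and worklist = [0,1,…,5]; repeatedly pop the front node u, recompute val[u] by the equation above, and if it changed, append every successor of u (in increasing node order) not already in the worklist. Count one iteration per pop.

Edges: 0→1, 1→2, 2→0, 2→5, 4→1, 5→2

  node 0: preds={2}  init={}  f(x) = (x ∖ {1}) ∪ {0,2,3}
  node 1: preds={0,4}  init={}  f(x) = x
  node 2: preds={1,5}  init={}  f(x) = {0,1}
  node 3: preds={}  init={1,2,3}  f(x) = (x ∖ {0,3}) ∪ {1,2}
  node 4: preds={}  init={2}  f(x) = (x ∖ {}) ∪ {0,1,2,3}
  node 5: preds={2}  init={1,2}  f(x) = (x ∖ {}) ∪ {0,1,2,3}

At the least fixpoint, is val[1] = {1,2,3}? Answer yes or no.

Worklist (9 pops):
  #1 pop 0: in={} → {0,2,3} (was {}); enqueue []
  #2 pop 1: in={0,2,3} → {0,2,3} (was {}); enqueue []
  #3 pop 2: in={0,1,2,3} → {0,1} (was {}); enqueue [0]
  #4 pop 3: in={} → {1,2,3} (no change)
  #5 pop 4: in={} → {0,1,2,3} (was {2}); enqueue [1]
  #6 pop 5: in={0,1} → {0,1,2,3} (was {1,2}); enqueue [2]
  #7 pop 0: in={0,1} → {0,2,3} (no change)
  #8 pop 1: in={0,1,2,3} → {0,1,2,3} (was {0,2,3}); enqueue []
  #9 pop 2: in={0,1,2,3} → {0,1} (no change)

Fixpoint:
  val[0] = {0,2,3}
  val[1] = {0,1,2,3}
  val[2] = {0,1}
  val[3] = {1,2,3}
  val[4] = {0,1,2,3}
  val[5] = {0,1,2,3}

no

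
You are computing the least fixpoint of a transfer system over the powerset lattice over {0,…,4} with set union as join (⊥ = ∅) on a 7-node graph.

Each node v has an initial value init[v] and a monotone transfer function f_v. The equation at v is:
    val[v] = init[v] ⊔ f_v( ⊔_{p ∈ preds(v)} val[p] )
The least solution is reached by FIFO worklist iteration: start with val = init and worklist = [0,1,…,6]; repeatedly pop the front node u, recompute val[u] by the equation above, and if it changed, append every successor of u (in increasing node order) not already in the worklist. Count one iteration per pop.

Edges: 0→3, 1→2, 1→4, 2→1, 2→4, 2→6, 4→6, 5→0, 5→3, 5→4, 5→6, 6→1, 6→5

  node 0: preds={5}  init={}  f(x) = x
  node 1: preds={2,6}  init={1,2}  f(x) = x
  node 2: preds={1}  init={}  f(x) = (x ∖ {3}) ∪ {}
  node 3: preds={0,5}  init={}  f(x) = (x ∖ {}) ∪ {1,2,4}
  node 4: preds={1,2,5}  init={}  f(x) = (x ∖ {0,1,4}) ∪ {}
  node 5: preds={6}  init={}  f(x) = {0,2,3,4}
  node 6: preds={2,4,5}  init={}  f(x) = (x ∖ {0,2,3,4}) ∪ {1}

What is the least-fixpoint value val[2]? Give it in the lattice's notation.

{1,2}

Trace (13 dequeues):
  [1] u=0 | in {} | out {} | ==
  [2] u=1 | in {} | out {1,2} | ==
  [3] u=2 | in {1,2} | out {1,2} | prev {} | push {1}
  [4] u=3 | in {} | out {1,2,4} | prev {} | push {}
  [5] u=4 | in {1,2} | out {2} | prev {} | push {}
  [6] u=5 | in {} | out {0,2,3,4} | prev {} | push {0,3,4}
  [7] u=6 | in {0,1,2,3,4} | out {1} | prev {} | push {5}
  [8] u=1 | in {1,2} | out {1,2} | ==
  [9] u=0 | in {0,2,3,4} | out {0,2,3,4} | prev {} | push {}
  [10] u=3 | in {0,2,3,4} | out {0,1,2,3,4} | prev {1,2,4} | push {}
  [11] u=4 | in {0,1,2,3,4} | out {2,3} | prev {2} | push {6}
  [12] u=5 | in {1} | out {0,2,3,4} | ==
  [13] u=6 | in {0,1,2,3,4} | out {1} | ==

Converged values:
  [0] {0,2,3,4}
  [1] {1,2}
  [2] {1,2}
  [3] {0,1,2,3,4}
  [4] {2,3}
  [5] {0,2,3,4}
  [6] {1}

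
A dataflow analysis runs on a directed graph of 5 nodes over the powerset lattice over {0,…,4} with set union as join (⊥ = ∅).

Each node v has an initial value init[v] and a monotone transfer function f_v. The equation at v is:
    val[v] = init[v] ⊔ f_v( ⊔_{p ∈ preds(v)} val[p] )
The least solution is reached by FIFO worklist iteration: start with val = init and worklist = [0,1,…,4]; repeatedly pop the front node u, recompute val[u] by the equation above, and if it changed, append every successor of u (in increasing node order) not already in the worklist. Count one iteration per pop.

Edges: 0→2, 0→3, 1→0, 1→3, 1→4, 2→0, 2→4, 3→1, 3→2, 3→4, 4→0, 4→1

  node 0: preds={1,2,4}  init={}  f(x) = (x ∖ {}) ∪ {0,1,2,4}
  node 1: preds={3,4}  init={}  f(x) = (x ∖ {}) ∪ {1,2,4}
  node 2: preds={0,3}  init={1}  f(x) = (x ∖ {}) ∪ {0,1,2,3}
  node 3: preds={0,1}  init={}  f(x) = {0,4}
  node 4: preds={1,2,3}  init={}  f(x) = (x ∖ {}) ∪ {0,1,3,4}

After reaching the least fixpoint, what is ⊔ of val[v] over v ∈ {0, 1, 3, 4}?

Worklist (11 pops):
  #1 pop 0: in={1} → {0,1,2,4} (was {}); enqueue []
  #2 pop 1: in={} → {1,2,4} (was {}); enqueue [0]
  #3 pop 2: in={0,1,2,4} → {0,1,2,3,4} (was {1}); enqueue []
  #4 pop 3: in={0,1,2,4} → {0,4} (was {}); enqueue [1,2]
  #5 pop 4: in={0,1,2,3,4} → {0,1,2,3,4} (was {}); enqueue []
  #6 pop 0: in={0,1,2,3,4} → {0,1,2,3,4} (was {0,1,2,4}); enqueue [3]
  #7 pop 1: in={0,1,2,3,4} → {0,1,2,3,4} (was {1,2,4}); enqueue [0,4]
  #8 pop 2: in={0,1,2,3,4} → {0,1,2,3,4} (no change)
  #9 pop 3: in={0,1,2,3,4} → {0,4} (no change)
  #10 pop 0: in={0,1,2,3,4} → {0,1,2,3,4} (no change)
  #11 pop 4: in={0,1,2,3,4} → {0,1,2,3,4} (no change)

Fixpoint:
  val[0] = {0,1,2,3,4}
  val[1] = {0,1,2,3,4}
  val[2] = {0,1,2,3,4}
  val[3] = {0,4}
  val[4] = {0,1,2,3,4}

{0,1,2,3,4}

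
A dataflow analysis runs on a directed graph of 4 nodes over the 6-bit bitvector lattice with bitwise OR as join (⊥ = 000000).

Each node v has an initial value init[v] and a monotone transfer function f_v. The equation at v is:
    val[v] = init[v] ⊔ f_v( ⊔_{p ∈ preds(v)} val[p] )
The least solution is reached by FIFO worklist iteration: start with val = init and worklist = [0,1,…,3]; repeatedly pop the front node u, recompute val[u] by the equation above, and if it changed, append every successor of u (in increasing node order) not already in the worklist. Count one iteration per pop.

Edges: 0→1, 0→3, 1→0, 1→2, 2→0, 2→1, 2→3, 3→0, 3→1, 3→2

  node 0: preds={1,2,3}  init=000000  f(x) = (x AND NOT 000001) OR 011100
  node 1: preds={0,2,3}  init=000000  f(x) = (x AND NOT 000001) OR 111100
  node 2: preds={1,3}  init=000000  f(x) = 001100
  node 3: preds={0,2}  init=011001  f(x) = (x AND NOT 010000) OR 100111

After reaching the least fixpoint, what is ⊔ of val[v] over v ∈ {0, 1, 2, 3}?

Worklist (9 pops):
  #1 pop 0: in=011001 → 011100 (was 000000); enqueue []
  #2 pop 1: in=011101 → 111100 (was 000000); enqueue [0]
  #3 pop 2: in=111101 → 001100 (was 000000); enqueue [1]
  #4 pop 3: in=011100 → 111111 (was 011001); enqueue [2]
  #5 pop 0: in=111111 → 111110 (was 011100); enqueue [3]
  #6 pop 1: in=111111 → 111110 (was 111100); enqueue [0]
  #7 pop 2: in=111111 → 001100 (no change)
  #8 pop 3: in=111110 → 111111 (no change)
  #9 pop 0: in=111111 → 111110 (no change)

Fixpoint:
  val[0] = 111110
  val[1] = 111110
  val[2] = 001100
  val[3] = 111111

111111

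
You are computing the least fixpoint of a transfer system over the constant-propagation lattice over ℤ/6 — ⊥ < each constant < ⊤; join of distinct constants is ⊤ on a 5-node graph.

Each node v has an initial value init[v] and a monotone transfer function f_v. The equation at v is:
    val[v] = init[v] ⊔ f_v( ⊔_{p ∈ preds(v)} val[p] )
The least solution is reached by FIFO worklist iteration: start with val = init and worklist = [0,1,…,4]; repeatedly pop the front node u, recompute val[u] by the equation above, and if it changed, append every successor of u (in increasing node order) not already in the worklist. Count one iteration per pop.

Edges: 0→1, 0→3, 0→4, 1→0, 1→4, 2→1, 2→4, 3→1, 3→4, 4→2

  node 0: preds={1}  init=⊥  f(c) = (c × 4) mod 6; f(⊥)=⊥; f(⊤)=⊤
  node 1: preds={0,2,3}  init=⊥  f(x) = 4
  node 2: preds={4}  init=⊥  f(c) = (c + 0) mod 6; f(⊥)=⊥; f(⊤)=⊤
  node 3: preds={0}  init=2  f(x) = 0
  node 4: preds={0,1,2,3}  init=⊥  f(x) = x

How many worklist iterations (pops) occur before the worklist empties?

11

Iteration log — 11 steps:
  step 1. node 0  ⊔preds=⊥  new=⊥  stable
  step 2. node 1  ⊔preds=2  new=4  old=⊥  +wl: 0
  step 3. node 2  ⊔preds=⊥  new=⊥  stable
  step 4. node 3  ⊔preds=⊥  new=⊤  old=2  +wl: 1
  step 5. node 4  ⊔preds=⊤  new=⊤  old=⊥  +wl: 2
  step 6. node 0  ⊔preds=4  new=4  old=⊥  +wl: 3,4
  step 7. node 1  ⊔preds=⊤  new=4  stable
  step 8. node 2  ⊔preds=⊤  new=⊤  old=⊥  +wl: 1
  step 9. node 3  ⊔preds=4  new=⊤  stable
  step 10. node 4  ⊔preds=⊤  new=⊤  stable
  step 11. node 1  ⊔preds=⊤  new=4  stable

Least fixpoint reached:
  node 0: 4
  node 1: 4
  node 2: ⊤
  node 3: ⊤
  node 4: ⊤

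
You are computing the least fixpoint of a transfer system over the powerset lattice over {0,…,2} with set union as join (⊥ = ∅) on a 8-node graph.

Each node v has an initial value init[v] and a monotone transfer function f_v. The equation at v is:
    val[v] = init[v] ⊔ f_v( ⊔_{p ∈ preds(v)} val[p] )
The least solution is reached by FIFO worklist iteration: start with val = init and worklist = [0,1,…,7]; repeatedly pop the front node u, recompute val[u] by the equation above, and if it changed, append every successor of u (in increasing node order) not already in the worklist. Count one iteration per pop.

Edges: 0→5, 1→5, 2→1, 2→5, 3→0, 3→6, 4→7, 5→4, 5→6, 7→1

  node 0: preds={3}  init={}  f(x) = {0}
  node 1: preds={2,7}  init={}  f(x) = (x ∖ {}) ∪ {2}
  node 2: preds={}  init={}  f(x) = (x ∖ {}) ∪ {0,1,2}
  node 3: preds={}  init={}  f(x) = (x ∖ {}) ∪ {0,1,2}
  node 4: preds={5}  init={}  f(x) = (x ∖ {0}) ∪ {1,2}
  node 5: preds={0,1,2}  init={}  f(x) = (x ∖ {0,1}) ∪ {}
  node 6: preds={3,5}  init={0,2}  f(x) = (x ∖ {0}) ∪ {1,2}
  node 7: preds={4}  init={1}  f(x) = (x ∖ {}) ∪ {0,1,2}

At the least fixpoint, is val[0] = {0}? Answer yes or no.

yes

Trace (12 dequeues):
  [1] u=0 | in {} | out {0} | prev {} | push {}
  [2] u=1 | in {1} | out {1,2} | prev {} | push {}
  [3] u=2 | in {} | out {0,1,2} | prev {} | push {1}
  [4] u=3 | in {} | out {0,1,2} | prev {} | push {0}
  [5] u=4 | in {} | out {1,2} | prev {} | push {}
  [6] u=5 | in {0,1,2} | out {2} | prev {} | push {4}
  [7] u=6 | in {0,1,2} | out {0,1,2} | prev {0,2} | push {}
  [8] u=7 | in {1,2} | out {0,1,2} | prev {1} | push {}
  [9] u=1 | in {0,1,2} | out {0,1,2} | prev {1,2} | push {5}
  [10] u=0 | in {0,1,2} | out {0} | ==
  [11] u=4 | in {2} | out {1,2} | ==
  [12] u=5 | in {0,1,2} | out {2} | ==

Converged values:
  [0] {0}
  [1] {0,1,2}
  [2] {0,1,2}
  [3] {0,1,2}
  [4] {1,2}
  [5] {2}
  [6] {0,1,2}
  [7] {0,1,2}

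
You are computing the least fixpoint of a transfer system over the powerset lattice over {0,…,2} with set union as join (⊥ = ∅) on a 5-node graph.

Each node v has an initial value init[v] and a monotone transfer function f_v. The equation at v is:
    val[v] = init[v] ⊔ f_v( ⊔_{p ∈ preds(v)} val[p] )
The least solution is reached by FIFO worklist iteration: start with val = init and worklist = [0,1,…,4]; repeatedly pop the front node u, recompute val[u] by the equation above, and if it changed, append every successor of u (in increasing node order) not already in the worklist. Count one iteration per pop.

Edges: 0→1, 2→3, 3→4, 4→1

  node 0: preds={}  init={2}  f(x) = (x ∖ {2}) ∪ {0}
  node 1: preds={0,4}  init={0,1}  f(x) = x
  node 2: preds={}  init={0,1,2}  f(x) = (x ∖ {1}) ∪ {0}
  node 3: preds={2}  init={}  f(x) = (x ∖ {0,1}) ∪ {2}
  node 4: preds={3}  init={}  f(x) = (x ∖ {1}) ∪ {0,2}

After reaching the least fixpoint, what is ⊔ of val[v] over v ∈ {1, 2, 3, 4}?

{0,1,2}

Trace (6 dequeues):
  [1] u=0 | in {} | out {0,2} | prev {2} | push {}
  [2] u=1 | in {0,2} | out {0,1,2} | prev {0,1} | push {}
  [3] u=2 | in {} | out {0,1,2} | ==
  [4] u=3 | in {0,1,2} | out {2} | prev {} | push {}
  [5] u=4 | in {2} | out {0,2} | prev {} | push {1}
  [6] u=1 | in {0,2} | out {0,1,2} | ==

Converged values:
  [0] {0,2}
  [1] {0,1,2}
  [2] {0,1,2}
  [3] {2}
  [4] {0,2}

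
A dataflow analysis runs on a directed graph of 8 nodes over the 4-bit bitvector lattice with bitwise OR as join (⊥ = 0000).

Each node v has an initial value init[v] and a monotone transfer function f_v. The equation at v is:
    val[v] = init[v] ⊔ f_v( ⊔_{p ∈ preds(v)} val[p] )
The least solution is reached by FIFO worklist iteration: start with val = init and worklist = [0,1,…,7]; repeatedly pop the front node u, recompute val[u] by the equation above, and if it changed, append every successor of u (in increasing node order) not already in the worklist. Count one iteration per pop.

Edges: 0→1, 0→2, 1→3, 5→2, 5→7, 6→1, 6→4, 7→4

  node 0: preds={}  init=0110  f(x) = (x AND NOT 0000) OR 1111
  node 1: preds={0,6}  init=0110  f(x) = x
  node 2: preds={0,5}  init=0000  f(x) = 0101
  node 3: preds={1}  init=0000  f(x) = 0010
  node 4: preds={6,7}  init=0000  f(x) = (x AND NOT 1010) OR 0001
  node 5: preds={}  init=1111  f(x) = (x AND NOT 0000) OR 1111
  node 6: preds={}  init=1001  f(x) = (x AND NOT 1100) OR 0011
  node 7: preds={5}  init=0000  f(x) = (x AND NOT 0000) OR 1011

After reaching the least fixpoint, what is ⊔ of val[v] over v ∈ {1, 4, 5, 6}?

Worklist (10 pops):
  #1 pop 0: in=0000 → 1111 (was 0110); enqueue []
  #2 pop 1: in=1111 → 1111 (was 0110); enqueue []
  #3 pop 2: in=1111 → 0101 (was 0000); enqueue []
  #4 pop 3: in=1111 → 0010 (was 0000); enqueue []
  #5 pop 4: in=1001 → 0001 (was 0000); enqueue []
  #6 pop 5: in=0000 → 1111 (no change)
  #7 pop 6: in=0000 → 1011 (was 1001); enqueue [1,4]
  #8 pop 7: in=1111 → 1111 (was 0000); enqueue []
  #9 pop 1: in=1111 → 1111 (no change)
  #10 pop 4: in=1111 → 0101 (was 0001); enqueue []

Fixpoint:
  val[0] = 1111
  val[1] = 1111
  val[2] = 0101
  val[3] = 0010
  val[4] = 0101
  val[5] = 1111
  val[6] = 1011
  val[7] = 1111

1111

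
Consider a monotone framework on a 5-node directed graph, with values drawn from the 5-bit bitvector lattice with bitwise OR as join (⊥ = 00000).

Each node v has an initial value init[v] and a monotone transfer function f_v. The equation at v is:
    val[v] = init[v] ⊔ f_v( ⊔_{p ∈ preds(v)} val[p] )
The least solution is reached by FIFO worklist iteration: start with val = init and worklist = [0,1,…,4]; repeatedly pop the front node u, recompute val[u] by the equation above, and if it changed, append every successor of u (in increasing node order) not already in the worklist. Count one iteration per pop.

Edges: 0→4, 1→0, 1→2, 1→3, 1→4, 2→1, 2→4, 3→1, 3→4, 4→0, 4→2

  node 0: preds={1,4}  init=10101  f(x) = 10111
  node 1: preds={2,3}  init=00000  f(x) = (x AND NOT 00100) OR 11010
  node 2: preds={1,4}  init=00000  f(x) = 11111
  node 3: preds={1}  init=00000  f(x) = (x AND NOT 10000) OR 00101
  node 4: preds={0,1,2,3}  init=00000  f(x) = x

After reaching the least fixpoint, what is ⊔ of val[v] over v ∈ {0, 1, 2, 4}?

11111

Trace (11 dequeues):
  [1] u=0 | in 00000 | out 10111 | prev 10101 | push {}
  [2] u=1 | in 00000 | out 11010 | prev 00000 | push {0}
  [3] u=2 | in 11010 | out 11111 | prev 00000 | push {1}
  [4] u=3 | in 11010 | out 01111 | prev 00000 | push {}
  [5] u=4 | in 11111 | out 11111 | prev 00000 | push {2}
  [6] u=0 | in 11111 | out 10111 | ==
  [7] u=1 | in 11111 | out 11011 | prev 11010 | push {0,3,4}
  [8] u=2 | in 11111 | out 11111 | ==
  [9] u=0 | in 11111 | out 10111 | ==
  [10] u=3 | in 11011 | out 01111 | ==
  [11] u=4 | in 11111 | out 11111 | ==

Converged values:
  [0] 10111
  [1] 11011
  [2] 11111
  [3] 01111
  [4] 11111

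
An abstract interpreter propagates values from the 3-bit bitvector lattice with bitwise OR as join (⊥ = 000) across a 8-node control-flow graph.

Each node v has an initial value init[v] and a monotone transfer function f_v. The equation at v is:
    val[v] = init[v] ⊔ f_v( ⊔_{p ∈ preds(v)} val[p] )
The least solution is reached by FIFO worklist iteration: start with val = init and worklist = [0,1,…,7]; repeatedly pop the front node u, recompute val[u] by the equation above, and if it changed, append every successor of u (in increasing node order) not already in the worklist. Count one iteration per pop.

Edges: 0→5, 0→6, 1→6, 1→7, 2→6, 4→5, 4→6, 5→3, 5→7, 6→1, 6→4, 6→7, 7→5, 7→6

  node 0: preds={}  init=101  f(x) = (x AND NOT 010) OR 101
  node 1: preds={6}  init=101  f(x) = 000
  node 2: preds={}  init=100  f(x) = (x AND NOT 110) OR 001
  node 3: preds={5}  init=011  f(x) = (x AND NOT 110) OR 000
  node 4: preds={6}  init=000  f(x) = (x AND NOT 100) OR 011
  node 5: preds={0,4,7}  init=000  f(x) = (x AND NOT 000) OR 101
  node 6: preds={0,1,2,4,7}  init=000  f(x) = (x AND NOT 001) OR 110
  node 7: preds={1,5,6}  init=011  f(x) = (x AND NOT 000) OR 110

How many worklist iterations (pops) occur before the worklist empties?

13

Trace (13 dequeues):
  [1] u=0 | in 000 | out 101 | ==
  [2] u=1 | in 000 | out 101 | ==
  [3] u=2 | in 000 | out 101 | prev 100 | push {}
  [4] u=3 | in 000 | out 011 | ==
  [5] u=4 | in 000 | out 011 | prev 000 | push {}
  [6] u=5 | in 111 | out 111 | prev 000 | push {3}
  [7] u=6 | in 111 | out 110 | prev 000 | push {1,4}
  [8] u=7 | in 111 | out 111 | prev 011 | push {5,6}
  [9] u=3 | in 111 | out 011 | ==
  [10] u=1 | in 110 | out 101 | ==
  [11] u=4 | in 110 | out 011 | ==
  [12] u=5 | in 111 | out 111 | ==
  [13] u=6 | in 111 | out 110 | ==

Converged values:
  [0] 101
  [1] 101
  [2] 101
  [3] 011
  [4] 011
  [5] 111
  [6] 110
  [7] 111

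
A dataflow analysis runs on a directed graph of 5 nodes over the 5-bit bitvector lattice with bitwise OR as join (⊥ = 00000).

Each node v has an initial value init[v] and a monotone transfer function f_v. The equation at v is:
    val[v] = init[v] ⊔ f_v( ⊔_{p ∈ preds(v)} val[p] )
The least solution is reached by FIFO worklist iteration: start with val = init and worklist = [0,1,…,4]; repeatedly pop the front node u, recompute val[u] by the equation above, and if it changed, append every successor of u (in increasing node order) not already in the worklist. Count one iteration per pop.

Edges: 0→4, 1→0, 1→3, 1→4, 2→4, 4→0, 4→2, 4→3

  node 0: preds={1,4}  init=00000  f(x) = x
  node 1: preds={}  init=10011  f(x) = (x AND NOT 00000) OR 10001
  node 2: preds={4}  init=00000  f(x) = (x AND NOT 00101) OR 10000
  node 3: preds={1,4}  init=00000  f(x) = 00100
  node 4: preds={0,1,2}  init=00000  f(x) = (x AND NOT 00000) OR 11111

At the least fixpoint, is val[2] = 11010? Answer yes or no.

Worklist (9 pops):
  #1 pop 0: in=10011 → 10011 (was 00000); enqueue []
  #2 pop 1: in=00000 → 10011 (no change)
  #3 pop 2: in=00000 → 10000 (was 00000); enqueue []
  #4 pop 3: in=10011 → 00100 (was 00000); enqueue []
  #5 pop 4: in=10011 → 11111 (was 00000); enqueue [0,2,3]
  #6 pop 0: in=11111 → 11111 (was 10011); enqueue [4]
  #7 pop 2: in=11111 → 11010 (was 10000); enqueue []
  #8 pop 3: in=11111 → 00100 (no change)
  #9 pop 4: in=11111 → 11111 (no change)

Fixpoint:
  val[0] = 11111
  val[1] = 10011
  val[2] = 11010
  val[3] = 00100
  val[4] = 11111

yes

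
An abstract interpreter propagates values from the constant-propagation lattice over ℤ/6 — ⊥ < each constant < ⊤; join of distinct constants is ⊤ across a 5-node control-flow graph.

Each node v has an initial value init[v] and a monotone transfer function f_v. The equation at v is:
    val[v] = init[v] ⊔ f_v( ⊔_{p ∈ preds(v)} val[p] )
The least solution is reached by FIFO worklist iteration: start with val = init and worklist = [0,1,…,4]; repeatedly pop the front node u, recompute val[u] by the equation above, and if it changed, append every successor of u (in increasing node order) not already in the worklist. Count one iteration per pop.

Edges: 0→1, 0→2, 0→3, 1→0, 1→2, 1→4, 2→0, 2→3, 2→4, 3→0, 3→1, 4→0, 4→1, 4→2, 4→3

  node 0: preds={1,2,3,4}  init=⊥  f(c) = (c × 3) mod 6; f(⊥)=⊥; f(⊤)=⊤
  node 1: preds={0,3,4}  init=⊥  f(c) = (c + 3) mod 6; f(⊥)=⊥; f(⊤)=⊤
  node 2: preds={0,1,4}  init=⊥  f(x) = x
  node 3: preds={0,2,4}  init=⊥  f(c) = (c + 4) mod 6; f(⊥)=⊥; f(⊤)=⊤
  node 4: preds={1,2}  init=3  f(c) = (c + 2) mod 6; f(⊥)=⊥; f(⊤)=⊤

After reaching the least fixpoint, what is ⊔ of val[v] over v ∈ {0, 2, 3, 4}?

⊤

Iteration log — 11 steps:
  step 1. node 0  ⊔preds=3  new=3  old=⊥  +wl: 
  step 2. node 1  ⊔preds=3  new=0  old=⊥  +wl: 0
  step 3. node 2  ⊔preds=⊤  new=⊤  old=⊥  +wl: 
  step 4. node 3  ⊔preds=⊤  new=⊤  old=⊥  +wl: 1
  step 5. node 4  ⊔preds=⊤  new=⊤  old=3  +wl: 2,3
  step 6. node 0  ⊔preds=⊤  new=⊤  old=3  +wl: 
  step 7. node 1  ⊔preds=⊤  new=⊤  old=0  +wl: 0,4
  step 8. node 2  ⊔preds=⊤  new=⊤  stable
  step 9. node 3  ⊔preds=⊤  new=⊤  stable
  step 10. node 0  ⊔preds=⊤  new=⊤  stable
  step 11. node 4  ⊔preds=⊤  new=⊤  stable

Least fixpoint reached:
  node 0: ⊤
  node 1: ⊤
  node 2: ⊤
  node 3: ⊤
  node 4: ⊤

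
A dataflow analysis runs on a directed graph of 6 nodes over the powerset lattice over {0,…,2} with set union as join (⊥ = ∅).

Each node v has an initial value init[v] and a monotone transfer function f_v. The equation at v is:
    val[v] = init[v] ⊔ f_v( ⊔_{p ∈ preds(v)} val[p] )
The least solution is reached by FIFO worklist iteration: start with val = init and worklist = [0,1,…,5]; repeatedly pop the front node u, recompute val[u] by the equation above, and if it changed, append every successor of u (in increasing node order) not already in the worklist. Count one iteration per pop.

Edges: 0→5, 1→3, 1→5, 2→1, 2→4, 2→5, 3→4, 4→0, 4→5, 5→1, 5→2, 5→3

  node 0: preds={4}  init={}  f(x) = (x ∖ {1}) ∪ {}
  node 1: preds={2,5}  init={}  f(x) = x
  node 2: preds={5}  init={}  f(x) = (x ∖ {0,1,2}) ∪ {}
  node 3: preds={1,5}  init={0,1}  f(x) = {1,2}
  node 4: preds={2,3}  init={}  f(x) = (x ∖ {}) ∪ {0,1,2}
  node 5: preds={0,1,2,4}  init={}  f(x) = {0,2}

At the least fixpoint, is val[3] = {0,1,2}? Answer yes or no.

Iteration log — 11 steps:
  step 1. node 0  ⊔preds={}  new={}  stable
  step 2. node 1  ⊔preds={}  new={}  stable
  step 3. node 2  ⊔preds={}  new={}  stable
  step 4. node 3  ⊔preds={}  new={0,1,2}  old={0,1}  +wl: 
  step 5. node 4  ⊔preds={0,1,2}  new={0,1,2}  old={}  +wl: 0
  step 6. node 5  ⊔preds={0,1,2}  new={0,2}  old={}  +wl: 1,2,3
  step 7. node 0  ⊔preds={0,1,2}  new={0,2}  old={}  +wl: 5
  step 8. node 1  ⊔preds={0,2}  new={0,2}  old={}  +wl: 
  step 9. node 2  ⊔preds={0,2}  new={}  stable
  step 10. node 3  ⊔preds={0,2}  new={0,1,2}  stable
  step 11. node 5  ⊔preds={0,1,2}  new={0,2}  stable

Least fixpoint reached:
  node 0: {0,2}
  node 1: {0,2}
  node 2: {}
  node 3: {0,1,2}
  node 4: {0,1,2}
  node 5: {0,2}

yes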